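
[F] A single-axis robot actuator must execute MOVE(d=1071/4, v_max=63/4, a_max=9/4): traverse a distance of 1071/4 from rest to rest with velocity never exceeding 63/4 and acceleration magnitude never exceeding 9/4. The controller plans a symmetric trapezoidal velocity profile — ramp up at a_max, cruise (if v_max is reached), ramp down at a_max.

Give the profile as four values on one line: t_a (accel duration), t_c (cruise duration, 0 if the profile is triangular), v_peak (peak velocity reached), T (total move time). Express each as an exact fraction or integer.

(v_max)²/a_max = (63/4)²/(9/4) = 441/4
1071/4 ≥ 441/4 so v_max reached
t_a = (63/4)/(9/4) = 7; v_peak = 63/4
d_cruise = 1071/4 − 441/4 = 315/2; t_c = (315/2)/(63/4) = 10
T = 2·7 + 10 = 24

t_a=7 t_c=10 v_peak=63/4 T=24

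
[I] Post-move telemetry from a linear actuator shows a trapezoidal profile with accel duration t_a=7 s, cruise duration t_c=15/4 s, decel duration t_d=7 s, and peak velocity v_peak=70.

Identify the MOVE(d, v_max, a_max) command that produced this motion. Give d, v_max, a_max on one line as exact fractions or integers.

a_max = 70/7 = 10
d_a = ½·70·7 = 245; d_c = 70·15/4 = 525/2
d = 2·245 + 525/2 = 1505/2
t_c = 15/4 > 0 → v_max = v_peak = 70

d=1505/2 v_max=70 a_max=10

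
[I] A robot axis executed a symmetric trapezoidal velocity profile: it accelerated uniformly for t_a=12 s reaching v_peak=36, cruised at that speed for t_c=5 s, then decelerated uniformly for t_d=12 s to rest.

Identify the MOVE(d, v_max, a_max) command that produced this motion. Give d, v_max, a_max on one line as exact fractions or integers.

a_max = 36/12 = 3
d_a = ½·36·12 = 216; d_c = 36·5 = 180
d = 2·216 + 180 = 612
t_c = 5 > 0 so v_max = 36

d=612 v_max=36 a_max=3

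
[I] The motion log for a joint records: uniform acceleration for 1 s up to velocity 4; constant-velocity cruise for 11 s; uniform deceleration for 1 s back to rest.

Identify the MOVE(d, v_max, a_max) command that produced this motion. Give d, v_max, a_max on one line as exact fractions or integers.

d=48 v_max=4 a_max=4

a_max = 4/1 = 4
d_a = ½·4·1 = 2; d_c = 4·11 = 44
d = 2·2 + 44 = 48
t_c = 11 > 0 ⇒ limit active, v_max = 4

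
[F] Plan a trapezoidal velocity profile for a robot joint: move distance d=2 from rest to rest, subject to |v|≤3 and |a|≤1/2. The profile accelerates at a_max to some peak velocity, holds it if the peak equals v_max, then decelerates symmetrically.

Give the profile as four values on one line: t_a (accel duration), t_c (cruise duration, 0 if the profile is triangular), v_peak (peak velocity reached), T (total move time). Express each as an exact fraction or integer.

t_a=2 t_c=0 v_peak=1 T=4

v_max²/a_max = 3²/(1/2) = 18
2 < 18 ⇒ no cruise
v_peak = √(2·1/2) = √1 = 1
t_a = 1/(1/2) = 2; t_c = 0
T = 2·2 = 4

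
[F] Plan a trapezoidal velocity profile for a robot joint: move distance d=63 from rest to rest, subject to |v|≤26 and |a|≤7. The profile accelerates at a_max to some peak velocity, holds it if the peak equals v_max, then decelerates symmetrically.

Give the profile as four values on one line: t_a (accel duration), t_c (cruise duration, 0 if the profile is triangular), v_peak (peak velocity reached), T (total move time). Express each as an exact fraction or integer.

vₘ²/aₘ = 26²/7 = 676/7
63 < 676/7 so t_c = 0
v_peak = √(63·7) = √441 = 21
t_a = 21/7 = 3; t_c = 0
T = 2·3 = 6

t_a=3 t_c=0 v_peak=21 T=6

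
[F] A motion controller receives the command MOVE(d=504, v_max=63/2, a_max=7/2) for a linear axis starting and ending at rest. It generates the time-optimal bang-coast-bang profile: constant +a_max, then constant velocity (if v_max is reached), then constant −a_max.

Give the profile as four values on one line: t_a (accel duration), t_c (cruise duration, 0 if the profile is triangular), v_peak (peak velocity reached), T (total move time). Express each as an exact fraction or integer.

t_a=9 t_c=7 v_peak=63/2 T=25

vₘ²/aₘ = (63/2)²/(7/2) = 567/2
504 ≥ 567/2 so v_max reached
t_a = (63/2)/(7/2) = 9; v_peak = 63/2
d_cruise = 504 − 567/2 = 441/2; t_c = (441/2)/(63/2) = 7
T = 2·9 + 7 = 25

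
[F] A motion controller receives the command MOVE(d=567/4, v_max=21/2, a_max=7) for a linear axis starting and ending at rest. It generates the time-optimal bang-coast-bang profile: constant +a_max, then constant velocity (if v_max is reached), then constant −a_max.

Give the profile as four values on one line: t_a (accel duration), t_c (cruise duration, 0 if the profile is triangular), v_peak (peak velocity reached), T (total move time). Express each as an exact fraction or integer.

v_max²/a_max = (21/2)²/7 = 63/4
567/4 ≥ 63/4 → trapezoidal
t_a = (21/2)/7 = 3/2; v_peak = 21/2
d_cruise = 567/4 − 63/4 = 126; t_c = 126/(21/2) = 12
T = 2·3/2 + 12 = 15

t_a=3/2 t_c=12 v_peak=21/2 T=15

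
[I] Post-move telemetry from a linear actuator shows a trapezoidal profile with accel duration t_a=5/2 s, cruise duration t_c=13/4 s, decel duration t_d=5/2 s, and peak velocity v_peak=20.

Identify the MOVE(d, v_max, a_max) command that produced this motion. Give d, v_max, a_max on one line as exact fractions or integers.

d=115 v_max=20 a_max=8

a_max = 20/(5/2) = 8
d_a = ½·20·5/2 = 25; d_c = 20·13/4 = 65
d = 2·25 + 65 = 115
t_c = 13/4 > 0 ⇒ limit active, v_max = 20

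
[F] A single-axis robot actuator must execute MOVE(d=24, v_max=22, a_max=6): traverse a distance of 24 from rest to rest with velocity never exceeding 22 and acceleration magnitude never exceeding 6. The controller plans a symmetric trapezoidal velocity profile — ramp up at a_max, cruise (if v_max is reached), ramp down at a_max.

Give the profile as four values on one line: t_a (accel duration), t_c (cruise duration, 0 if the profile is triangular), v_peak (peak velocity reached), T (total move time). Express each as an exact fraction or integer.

t_a=2 t_c=0 v_peak=12 T=4

(v_max)²/a_max = 22²/6 = 242/3
24 < 242/3 ⇒ no cruise
v_peak = √(24·6) = √144 = 12
t_a = 12/6 = 2; t_c = 0
T = 2·2 = 4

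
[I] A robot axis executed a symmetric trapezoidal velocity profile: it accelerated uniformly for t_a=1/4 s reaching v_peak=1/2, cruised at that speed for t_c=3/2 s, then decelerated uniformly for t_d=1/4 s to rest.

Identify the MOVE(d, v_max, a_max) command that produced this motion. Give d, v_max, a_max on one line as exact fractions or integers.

a_max = (1/2)/(1/4) = 2
d_a = ½·1/2·1/4 = 1/16; d_c = 1/2·3/2 = 3/4
d = 2·1/16 + 3/4 = 7/8
t_c = 3/2 > 0 so v_max = 1/2

d=7/8 v_max=1/2 a_max=2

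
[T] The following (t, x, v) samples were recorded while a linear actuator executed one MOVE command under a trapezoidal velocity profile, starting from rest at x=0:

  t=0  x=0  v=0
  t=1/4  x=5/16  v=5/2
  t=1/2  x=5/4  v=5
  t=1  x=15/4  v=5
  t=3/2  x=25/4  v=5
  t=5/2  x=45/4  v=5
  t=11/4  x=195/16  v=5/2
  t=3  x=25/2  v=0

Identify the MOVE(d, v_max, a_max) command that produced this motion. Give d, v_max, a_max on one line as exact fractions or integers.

final state: t=3, x=25/2, v=0 → d = 25/2
a_max = (5/2−0)/(1/4−0) = 10
max v = 5 over t∈[1/2,5/2] → v_max = 5
check: 5·(1/2+2) = 25/2 ✓

d=25/2 v_max=5 a_max=10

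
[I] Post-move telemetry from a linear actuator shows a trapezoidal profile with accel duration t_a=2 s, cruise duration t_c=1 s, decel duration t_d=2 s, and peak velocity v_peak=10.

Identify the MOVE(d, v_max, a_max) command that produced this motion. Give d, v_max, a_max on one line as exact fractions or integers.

d=30 v_max=10 a_max=5

a_max = 10/2 = 5
d_a = ½·10·2 = 10; d_c = 10·1 = 10
d = 2·10 + 10 = 30
t_c = 1 > 0 ⇒ limit active, v_max = 10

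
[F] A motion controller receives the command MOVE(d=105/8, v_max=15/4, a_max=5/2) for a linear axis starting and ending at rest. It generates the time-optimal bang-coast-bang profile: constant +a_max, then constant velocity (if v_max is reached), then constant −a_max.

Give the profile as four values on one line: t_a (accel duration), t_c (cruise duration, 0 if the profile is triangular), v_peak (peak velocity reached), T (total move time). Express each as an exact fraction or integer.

t_a=3/2 t_c=2 v_peak=15/4 T=5

vₘ²/aₘ = (15/4)²/(5/2) = 45/8
105/8 ≥ 45/8 so v_max reached
t_a = (15/4)/(5/2) = 3/2; v_peak = 15/4
d_cruise = 105/8 − 45/8 = 15/2; t_c = (15/2)/(15/4) = 2
T = 2·3/2 + 2 = 5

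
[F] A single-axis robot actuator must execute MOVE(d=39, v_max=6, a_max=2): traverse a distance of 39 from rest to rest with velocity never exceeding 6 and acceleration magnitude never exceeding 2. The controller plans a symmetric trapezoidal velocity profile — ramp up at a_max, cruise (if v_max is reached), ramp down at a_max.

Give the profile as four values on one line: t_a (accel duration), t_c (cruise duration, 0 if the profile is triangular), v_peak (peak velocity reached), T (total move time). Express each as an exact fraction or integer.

v_max²/a_max = 6²/2 = 18
39 ≥ 18 ⇒ cruise phase
t_a = 6/2 = 3; v_peak = 6
d_cruise = 39 − 18 = 21; t_c = 21/6 = 7/2
T = 2·3 + 7/2 = 19/2

t_a=3 t_c=7/2 v_peak=6 T=19/2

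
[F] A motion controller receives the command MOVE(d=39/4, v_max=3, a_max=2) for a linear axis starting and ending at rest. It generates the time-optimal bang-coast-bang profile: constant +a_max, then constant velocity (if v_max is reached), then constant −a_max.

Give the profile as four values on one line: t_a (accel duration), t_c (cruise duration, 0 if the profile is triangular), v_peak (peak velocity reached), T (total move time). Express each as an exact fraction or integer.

v_max²/a_max = 3²/2 = 9/2
39/4 ≥ 9/2 ⇒ cruise phase
t_a = 3/2; v_peak = 3
d_cruise = 39/4 − 9/2 = 21/4; t_c = (21/4)/3 = 7/4
T = 2·3/2 + 7/4 = 19/4

t_a=3/2 t_c=7/4 v_peak=3 T=19/4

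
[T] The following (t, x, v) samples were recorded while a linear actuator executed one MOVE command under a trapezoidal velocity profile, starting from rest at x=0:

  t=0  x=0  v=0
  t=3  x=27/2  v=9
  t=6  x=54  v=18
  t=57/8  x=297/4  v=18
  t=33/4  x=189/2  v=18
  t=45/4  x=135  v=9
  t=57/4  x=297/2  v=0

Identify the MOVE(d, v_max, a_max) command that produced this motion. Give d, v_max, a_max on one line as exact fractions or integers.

final state: t=57/4, x=297/2, v=0 → d = 297/2
a_max = (9−0)/(3−0) = 3
max v = 18 over t∈[6,33/4] → v_max = 18
check: 18·(6+9/4) = 297/2 ✓

d=297/2 v_max=18 a_max=3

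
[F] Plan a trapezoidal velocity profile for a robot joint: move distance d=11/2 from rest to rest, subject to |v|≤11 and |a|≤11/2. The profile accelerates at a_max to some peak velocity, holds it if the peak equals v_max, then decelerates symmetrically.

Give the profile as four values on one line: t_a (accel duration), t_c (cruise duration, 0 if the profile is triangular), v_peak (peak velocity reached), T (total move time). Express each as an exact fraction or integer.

v_max²/a_max = 11²/(11/2) = 22
11/2 < 22 → triangular
v_peak = √(11/2·11/2) = √(121/4) = 11/2
t_a = (11/2)/(11/2) = 1; t_c = 0
T = 2·1 = 2

t_a=1 t_c=0 v_peak=11/2 T=2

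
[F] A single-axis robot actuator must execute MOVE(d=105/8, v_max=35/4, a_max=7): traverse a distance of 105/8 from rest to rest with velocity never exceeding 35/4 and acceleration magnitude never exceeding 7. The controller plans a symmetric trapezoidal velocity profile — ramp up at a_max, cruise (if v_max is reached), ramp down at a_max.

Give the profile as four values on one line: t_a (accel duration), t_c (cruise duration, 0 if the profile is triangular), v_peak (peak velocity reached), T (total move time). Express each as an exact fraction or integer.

vₘ²/aₘ = (35/4)²/7 = 175/16
105/8 ≥ 175/16 → trapezoidal
t_a = (35/4)/7 = 5/4; v_peak = 35/4
d_cruise = 105/8 − 175/16 = 35/16; t_c = (35/16)/(35/4) = 1/4
T = 2·5/4 + 1/4 = 11/4

t_a=5/4 t_c=1/4 v_peak=35/4 T=11/4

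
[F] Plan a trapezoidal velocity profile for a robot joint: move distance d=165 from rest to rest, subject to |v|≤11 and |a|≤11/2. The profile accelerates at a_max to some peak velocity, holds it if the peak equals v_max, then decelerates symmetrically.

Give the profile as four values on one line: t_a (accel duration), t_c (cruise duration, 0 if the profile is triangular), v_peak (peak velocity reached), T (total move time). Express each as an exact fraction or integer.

t_a=2 t_c=13 v_peak=11 T=17

vₘ²/aₘ = 11²/(11/2) = 22
165 ≥ 22 so v_max reached
t_a = 11/(11/2) = 2; v_peak = 11
d_cruise = 165 − 22 = 143; t_c = 143/11 = 13
T = 2·2 + 13 = 17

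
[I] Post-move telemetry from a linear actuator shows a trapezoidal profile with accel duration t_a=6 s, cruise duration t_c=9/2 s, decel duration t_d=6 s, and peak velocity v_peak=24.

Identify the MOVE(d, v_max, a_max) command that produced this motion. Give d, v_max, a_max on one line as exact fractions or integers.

d=252 v_max=24 a_max=4

a_max = 24/6 = 4
d_a = ½·24·6 = 72; d_c = 24·9/2 = 108
d = 2·72 + 108 = 252
t_c = 9/2 > 0 so v_max = 24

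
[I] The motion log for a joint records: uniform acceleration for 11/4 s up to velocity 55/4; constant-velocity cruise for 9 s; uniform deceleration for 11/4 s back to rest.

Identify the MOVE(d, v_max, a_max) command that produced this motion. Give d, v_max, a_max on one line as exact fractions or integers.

a_max = (55/4)/(11/4) = 5
d_a = ½·55/4·11/4 = 605/32; d_c = 55/4·9 = 495/4
d = 2·605/32 + 495/4 = 2585/16
t_c = 9 > 0 → v_max = v_peak = 55/4

d=2585/16 v_max=55/4 a_max=5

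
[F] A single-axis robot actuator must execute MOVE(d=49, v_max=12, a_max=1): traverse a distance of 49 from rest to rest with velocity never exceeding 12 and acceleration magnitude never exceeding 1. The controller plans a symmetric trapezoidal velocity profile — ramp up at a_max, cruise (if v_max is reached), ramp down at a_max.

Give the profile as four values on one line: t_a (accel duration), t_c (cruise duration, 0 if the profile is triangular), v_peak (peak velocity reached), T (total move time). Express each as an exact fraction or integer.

v_max²/a_max = 12²/1 = 144
49 < 144 ⇒ no cruise
v_peak = √(49·1) = √49 = 7
t_a = 7/1 = 7; t_c = 0
T = 2·7 = 14

t_a=7 t_c=0 v_peak=7 T=14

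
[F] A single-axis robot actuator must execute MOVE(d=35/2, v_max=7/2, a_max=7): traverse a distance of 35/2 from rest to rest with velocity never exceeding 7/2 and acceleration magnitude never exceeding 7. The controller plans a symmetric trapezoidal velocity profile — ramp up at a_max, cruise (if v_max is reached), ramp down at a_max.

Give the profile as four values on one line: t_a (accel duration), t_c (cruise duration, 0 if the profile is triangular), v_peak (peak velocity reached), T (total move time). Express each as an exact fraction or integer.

t_a=1/2 t_c=9/2 v_peak=7/2 T=11/2

v_max²/a_max = (7/2)²/7 = 7/4
35/2 ≥ 7/4 so v_max reached
t_a = (7/2)/7 = 1/2; v_peak = 7/2
d_cruise = 35/2 − 7/4 = 63/4; t_c = (63/4)/(7/2) = 9/2
T = 2·1/2 + 9/2 = 11/2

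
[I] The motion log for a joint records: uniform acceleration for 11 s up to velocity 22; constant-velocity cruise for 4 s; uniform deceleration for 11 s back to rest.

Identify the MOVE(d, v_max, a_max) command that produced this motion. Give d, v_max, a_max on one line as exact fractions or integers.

d=330 v_max=22 a_max=2

a_max = 22/11 = 2
d_a = ½·22·11 = 121; d_c = 22·4 = 88
d = 2·121 + 88 = 330
t_c = 4 > 0 so v_max = 22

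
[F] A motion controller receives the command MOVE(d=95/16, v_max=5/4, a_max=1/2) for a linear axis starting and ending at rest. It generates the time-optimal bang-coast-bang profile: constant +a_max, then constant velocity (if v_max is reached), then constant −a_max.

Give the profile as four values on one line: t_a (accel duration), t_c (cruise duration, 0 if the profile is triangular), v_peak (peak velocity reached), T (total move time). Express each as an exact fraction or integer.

v_max²/a_max = (5/4)²/(1/2) = 25/8
95/16 ≥ 25/8 → trapezoidal
t_a = (5/4)/(1/2) = 5/2; v_peak = 5/4
d_cruise = 95/16 − 25/8 = 45/16; t_c = (45/16)/(5/4) = 9/4
T = 2·5/2 + 9/4 = 29/4

t_a=5/2 t_c=9/4 v_peak=5/4 T=29/4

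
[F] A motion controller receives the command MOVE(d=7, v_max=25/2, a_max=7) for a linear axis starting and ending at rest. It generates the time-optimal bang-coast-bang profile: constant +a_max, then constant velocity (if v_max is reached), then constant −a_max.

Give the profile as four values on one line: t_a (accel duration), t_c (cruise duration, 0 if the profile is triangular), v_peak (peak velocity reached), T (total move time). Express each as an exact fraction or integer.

t_a=1 t_c=0 v_peak=7 T=2

vₘ²/aₘ = (25/2)²/7 = 625/28
7 < 625/28 ⇒ no cruise
v_peak = √(7·7) = √49 = 7
t_a = 7/7 = 1; t_c = 0
T = 2·1 = 2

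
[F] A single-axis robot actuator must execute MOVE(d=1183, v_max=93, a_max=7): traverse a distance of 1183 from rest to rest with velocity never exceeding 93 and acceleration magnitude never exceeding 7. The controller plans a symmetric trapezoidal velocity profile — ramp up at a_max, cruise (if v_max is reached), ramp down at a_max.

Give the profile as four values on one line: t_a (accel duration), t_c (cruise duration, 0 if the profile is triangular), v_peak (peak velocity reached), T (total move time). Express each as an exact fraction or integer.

t_a=13 t_c=0 v_peak=91 T=26

v_max²/a_max = 93²/7 = 8649/7
1183 < 8649/7 so t_c = 0
v_peak = √(1183·7) = √8281 = 91
t_a = 91/7 = 13; t_c = 0
T = 2·13 = 26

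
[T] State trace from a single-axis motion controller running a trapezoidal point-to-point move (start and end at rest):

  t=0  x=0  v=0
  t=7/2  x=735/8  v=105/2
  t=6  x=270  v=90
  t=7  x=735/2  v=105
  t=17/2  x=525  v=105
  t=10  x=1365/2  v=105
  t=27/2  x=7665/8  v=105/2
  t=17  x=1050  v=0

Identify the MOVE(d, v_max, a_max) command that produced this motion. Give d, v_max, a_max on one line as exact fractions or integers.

final state: t=17, x=1050, v=0 → d = 1050
a_max = (105/2−0)/(7/2−0) = 15
max v = 105 over t∈[7,10] → v_max = 105
check: 105·(7+3) = 1050 ✓

d=1050 v_max=105 a_max=15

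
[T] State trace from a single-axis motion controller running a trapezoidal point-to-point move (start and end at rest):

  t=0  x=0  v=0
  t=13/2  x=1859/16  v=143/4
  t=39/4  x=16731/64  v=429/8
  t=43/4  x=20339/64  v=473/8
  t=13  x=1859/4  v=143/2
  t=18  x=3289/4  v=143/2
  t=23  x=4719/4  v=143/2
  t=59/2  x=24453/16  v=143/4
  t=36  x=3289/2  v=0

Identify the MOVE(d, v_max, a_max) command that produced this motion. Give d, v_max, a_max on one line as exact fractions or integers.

d=3289/2 v_max=143/2 a_max=11/2

final state: t=36, x=3289/2, v=0 → d = 3289/2
a_max = (143/4−0)/(13/2−0) = 11/2
max v = 143/2 over t∈[13,23] → v_max = 143/2
check: 143/2·(13+10) = 3289/2 ✓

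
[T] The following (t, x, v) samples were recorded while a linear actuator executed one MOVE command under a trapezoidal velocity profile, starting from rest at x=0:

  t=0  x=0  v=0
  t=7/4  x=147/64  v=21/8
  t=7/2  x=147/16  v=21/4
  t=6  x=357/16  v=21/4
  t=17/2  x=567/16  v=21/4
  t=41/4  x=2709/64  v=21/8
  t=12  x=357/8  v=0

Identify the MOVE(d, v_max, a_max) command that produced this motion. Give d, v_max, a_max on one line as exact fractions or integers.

d=357/8 v_max=21/4 a_max=3/2

final state: t=12, x=357/8, v=0 → d = 357/8
a_max = (21/8−0)/(7/4−0) = 3/2
max v = 21/4 over t∈[7/2,17/2] → v_max = 21/4
check: 21/4·(7/2+5) = 357/8 ✓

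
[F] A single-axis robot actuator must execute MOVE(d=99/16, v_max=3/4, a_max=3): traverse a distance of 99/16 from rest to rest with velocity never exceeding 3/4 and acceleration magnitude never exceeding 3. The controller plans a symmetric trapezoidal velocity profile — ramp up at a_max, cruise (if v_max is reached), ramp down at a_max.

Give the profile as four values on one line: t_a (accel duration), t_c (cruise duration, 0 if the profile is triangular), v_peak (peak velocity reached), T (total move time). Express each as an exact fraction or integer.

t_a=1/4 t_c=8 v_peak=3/4 T=17/2

(v_max)²/a_max = (3/4)²/3 = 3/16
99/16 ≥ 3/16 → trapezoidal
t_a = (3/4)/3 = 1/4; v_peak = 3/4
d_cruise = 99/16 − 3/16 = 6; t_c = 6/(3/4) = 8
T = 2·1/4 + 8 = 17/2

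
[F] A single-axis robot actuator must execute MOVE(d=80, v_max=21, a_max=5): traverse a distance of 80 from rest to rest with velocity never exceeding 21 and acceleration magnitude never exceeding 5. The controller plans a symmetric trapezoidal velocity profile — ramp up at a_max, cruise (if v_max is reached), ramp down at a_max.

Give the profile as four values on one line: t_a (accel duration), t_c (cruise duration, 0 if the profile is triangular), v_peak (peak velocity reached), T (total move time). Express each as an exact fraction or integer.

t_a=4 t_c=0 v_peak=20 T=8

v_max²/a_max = 21²/5 = 441/5
80 < 441/5 so t_c = 0
v_peak = √(80·5) = √400 = 20
t_a = 20/5 = 4; t_c = 0
T = 2·4 = 8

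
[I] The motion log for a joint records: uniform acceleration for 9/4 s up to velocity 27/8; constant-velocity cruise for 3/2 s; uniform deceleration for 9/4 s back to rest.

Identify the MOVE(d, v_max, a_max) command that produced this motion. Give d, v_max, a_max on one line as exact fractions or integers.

d=405/32 v_max=27/8 a_max=3/2

a_max = (27/8)/(9/4) = 3/2
d_a = ½·27/8·9/4 = 243/64; d_c = 27/8·3/2 = 81/16
d = 2·243/64 + 81/16 = 405/32
t_c = 3/2 > 0 → v_max = v_peak = 27/8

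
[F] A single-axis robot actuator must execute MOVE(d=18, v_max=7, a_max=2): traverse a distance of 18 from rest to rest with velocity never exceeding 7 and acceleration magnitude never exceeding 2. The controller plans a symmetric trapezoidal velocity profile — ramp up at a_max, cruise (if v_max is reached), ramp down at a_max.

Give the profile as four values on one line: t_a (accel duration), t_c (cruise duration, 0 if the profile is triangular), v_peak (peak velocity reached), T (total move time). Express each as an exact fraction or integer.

v_max²/a_max = 7²/2 = 49/2
18 < 49/2 so t_c = 0
v_peak = √(18·2) = √36 = 6
t_a = 6/2 = 3; t_c = 0
T = 2·3 = 6

t_a=3 t_c=0 v_peak=6 T=6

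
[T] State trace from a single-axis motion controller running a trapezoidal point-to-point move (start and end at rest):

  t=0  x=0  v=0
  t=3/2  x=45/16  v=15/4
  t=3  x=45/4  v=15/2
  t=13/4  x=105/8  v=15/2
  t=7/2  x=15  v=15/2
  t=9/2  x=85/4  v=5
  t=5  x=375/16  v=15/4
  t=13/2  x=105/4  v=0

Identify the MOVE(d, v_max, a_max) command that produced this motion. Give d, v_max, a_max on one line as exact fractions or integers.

final state: t=13/2, x=105/4, v=0 → d = 105/4
a_max = (15/4−0)/(3/2−0) = 5/2
max v = 15/2 over t∈[3,7/2] → v_max = 15/2
check: 15/2·(3+1/2) = 105/4 ✓

d=105/4 v_max=15/2 a_max=5/2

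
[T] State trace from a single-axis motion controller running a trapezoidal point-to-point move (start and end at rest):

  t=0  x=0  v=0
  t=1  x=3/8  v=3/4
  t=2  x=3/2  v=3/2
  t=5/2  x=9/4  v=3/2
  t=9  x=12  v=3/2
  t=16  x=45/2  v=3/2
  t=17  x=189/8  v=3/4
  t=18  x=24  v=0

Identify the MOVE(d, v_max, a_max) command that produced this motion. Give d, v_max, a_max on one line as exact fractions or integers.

d=24 v_max=3/2 a_max=3/4

final state: t=18, x=24, v=0 → d = 24
a_max = (3/4−0)/(1−0) = 3/4
max v = 3/2 over t∈[2,16] → v_max = 3/2
check: 3/2·(2+14) = 24 ✓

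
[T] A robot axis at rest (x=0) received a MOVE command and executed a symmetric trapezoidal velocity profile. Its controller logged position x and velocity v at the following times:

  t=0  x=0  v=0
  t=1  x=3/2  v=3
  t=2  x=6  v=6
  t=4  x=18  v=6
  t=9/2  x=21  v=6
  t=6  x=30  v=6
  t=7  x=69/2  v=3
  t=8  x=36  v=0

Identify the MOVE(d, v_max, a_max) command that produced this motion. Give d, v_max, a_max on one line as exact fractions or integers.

d=36 v_max=6 a_max=3

final state: t=8, x=36, v=0 → d = 36
a_max = (3−0)/(1−0) = 3
max v = 6 over t∈[2,6] → v_max = 6
check: 6·(2+4) = 36 ✓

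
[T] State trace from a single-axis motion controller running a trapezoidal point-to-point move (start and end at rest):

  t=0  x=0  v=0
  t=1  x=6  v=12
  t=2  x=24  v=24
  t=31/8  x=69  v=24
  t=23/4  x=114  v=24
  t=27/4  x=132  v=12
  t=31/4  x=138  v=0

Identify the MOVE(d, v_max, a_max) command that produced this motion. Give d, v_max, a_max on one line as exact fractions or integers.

d=138 v_max=24 a_max=12

final state: t=31/4, x=138, v=0 → d = 138
a_max = (12−0)/(1−0) = 12
max v = 24 over t∈[2,23/4] → v_max = 24
check: 24·(2+15/4) = 138 ✓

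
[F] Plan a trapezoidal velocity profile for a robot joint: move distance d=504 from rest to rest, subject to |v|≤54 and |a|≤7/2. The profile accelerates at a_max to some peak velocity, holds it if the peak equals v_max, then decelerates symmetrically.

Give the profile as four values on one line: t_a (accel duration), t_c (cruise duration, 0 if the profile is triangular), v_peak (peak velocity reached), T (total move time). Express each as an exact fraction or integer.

t_a=12 t_c=0 v_peak=42 T=24

vₘ²/aₘ = 54²/(7/2) = 5832/7
504 < 5832/7 so t_c = 0
v_peak = √(504·7/2) = √1764 = 42
t_a = 42/(7/2) = 12; t_c = 0
T = 2·12 = 24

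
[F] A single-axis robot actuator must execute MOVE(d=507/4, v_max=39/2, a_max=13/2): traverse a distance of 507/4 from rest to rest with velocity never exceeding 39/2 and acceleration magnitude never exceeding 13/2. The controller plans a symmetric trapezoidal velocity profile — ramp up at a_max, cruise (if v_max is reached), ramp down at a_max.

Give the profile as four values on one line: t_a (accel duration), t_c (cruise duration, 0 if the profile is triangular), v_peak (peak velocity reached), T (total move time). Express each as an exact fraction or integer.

t_a=3 t_c=7/2 v_peak=39/2 T=19/2

vₘ²/aₘ = (39/2)²/(13/2) = 117/2
507/4 ≥ 117/2 ⇒ cruise phase
t_a = (39/2)/(13/2) = 3; v_peak = 39/2
d_cruise = 507/4 − 117/2 = 273/4; t_c = (273/4)/(39/2) = 7/2
T = 2·3 + 7/2 = 19/2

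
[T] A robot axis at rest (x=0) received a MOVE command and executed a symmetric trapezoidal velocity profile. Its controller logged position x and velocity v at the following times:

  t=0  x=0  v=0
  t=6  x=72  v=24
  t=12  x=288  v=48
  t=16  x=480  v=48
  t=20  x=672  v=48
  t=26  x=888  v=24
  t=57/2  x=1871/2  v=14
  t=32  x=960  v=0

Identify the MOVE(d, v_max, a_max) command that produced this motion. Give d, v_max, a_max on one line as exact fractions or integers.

d=960 v_max=48 a_max=4

final state: t=32, x=960, v=0 → d = 960
a_max = (24−0)/(6−0) = 4
max v = 48 over t∈[12,20] → v_max = 48
check: 48·(12+8) = 960 ✓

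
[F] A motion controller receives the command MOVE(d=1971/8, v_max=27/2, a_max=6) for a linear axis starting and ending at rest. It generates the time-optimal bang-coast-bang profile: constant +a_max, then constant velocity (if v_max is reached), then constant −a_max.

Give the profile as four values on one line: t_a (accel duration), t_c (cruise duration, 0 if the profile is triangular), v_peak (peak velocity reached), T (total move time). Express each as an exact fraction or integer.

(v_max)²/a_max = (27/2)²/6 = 243/8
1971/8 ≥ 243/8 → trapezoidal
t_a = (27/2)/6 = 9/4; v_peak = 27/2
d_cruise = 1971/8 − 243/8 = 216; t_c = 216/(27/2) = 16
T = 2·9/4 + 16 = 41/2

t_a=9/4 t_c=16 v_peak=27/2 T=41/2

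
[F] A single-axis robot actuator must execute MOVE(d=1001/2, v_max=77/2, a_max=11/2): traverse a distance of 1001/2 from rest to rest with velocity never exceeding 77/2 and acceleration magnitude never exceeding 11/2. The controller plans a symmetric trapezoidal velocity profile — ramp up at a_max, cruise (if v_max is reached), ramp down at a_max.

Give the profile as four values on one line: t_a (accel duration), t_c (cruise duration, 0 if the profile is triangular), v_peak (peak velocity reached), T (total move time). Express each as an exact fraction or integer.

(v_max)²/a_max = (77/2)²/(11/2) = 539/2
1001/2 ≥ 539/2 ⇒ cruise phase
t_a = (77/2)/(11/2) = 7; v_peak = 77/2
d_cruise = 1001/2 − 539/2 = 231; t_c = 231/(77/2) = 6
T = 2·7 + 6 = 20

t_a=7 t_c=6 v_peak=77/2 T=20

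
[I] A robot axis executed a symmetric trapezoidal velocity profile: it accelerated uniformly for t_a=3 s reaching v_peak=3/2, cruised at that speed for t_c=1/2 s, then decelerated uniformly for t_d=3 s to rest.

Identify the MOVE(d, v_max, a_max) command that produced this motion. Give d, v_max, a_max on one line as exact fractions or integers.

a_max = (3/2)/3 = 1/2
d_a = ½·3/2·3 = 9/4; d_c = 3/2·1/2 = 3/4
d = 2·9/4 + 3/4 = 21/4
t_c = 1/2 > 0 so v_max = 3/2

d=21/4 v_max=3/2 a_max=1/2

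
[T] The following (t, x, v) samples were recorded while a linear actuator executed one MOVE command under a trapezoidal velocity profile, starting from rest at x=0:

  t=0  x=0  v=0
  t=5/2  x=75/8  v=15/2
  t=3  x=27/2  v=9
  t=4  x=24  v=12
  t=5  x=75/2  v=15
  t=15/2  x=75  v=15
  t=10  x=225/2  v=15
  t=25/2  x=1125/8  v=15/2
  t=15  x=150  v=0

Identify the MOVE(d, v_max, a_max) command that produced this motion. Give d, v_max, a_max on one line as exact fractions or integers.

d=150 v_max=15 a_max=3

final state: t=15, x=150, v=0 → d = 150
a_max = (15/2−0)/(5/2−0) = 3
max v = 15 over t∈[5,10] → v_max = 15
check: 15·(5+5) = 150 ✓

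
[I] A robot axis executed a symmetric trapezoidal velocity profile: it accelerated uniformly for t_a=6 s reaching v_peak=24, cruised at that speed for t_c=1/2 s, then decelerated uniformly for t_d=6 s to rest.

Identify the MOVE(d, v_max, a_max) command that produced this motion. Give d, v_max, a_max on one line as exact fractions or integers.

a_max = 24/6 = 4
d_a = ½·24·6 = 72; d_c = 24·1/2 = 12
d = 2·72 + 12 = 156
t_c = 1/2 > 0 ⇒ limit active, v_max = 24

d=156 v_max=24 a_max=4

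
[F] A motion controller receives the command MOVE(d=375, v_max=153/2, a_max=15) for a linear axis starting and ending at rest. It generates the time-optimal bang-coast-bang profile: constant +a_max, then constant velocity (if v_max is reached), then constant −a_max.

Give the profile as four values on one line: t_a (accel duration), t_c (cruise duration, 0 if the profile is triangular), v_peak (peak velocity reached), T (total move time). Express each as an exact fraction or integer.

(v_max)²/a_max = (153/2)²/15 = 7803/20
375 < 7803/20 → triangular
v_peak = √(375·15) = √5625 = 75
t_a = 75/15 = 5; t_c = 0
T = 2·5 = 10

t_a=5 t_c=0 v_peak=75 T=10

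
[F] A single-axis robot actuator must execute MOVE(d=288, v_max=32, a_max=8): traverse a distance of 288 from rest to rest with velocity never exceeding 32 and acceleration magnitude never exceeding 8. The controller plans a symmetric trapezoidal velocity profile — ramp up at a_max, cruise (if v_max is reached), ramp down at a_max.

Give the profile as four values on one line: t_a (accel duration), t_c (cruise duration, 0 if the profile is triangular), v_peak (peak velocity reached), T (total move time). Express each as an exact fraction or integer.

vₘ²/aₘ = 32²/8 = 128
288 ≥ 128 → trapezoidal
t_a = 32/8 = 4; v_peak = 32
d_cruise = 288 − 128 = 160; t_c = 160/32 = 5
T = 2·4 + 5 = 13

t_a=4 t_c=5 v_peak=32 T=13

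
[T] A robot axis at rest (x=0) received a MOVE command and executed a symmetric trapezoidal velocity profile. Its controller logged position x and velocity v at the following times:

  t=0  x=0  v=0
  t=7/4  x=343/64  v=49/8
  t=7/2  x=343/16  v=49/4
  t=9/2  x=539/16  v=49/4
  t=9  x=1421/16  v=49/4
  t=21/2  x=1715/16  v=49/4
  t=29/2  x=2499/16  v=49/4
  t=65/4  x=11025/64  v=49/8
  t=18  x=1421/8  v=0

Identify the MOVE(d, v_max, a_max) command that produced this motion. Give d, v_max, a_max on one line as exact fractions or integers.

final state: t=18, x=1421/8, v=0 → d = 1421/8
a_max = (49/8−0)/(7/4−0) = 7/2
max v = 49/4 over t∈[7/2,29/2] → v_max = 49/4
check: 49/4·(7/2+11) = 1421/8 ✓

d=1421/8 v_max=49/4 a_max=7/2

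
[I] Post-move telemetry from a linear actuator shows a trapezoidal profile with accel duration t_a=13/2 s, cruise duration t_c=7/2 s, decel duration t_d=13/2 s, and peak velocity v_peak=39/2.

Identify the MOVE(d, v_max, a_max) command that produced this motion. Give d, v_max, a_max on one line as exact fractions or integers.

a_max = (39/2)/(13/2) = 3
d_a = ½·39/2·13/2 = 507/8; d_c = 39/2·7/2 = 273/4
d = 2·507/8 + 273/4 = 195
t_c = 7/2 > 0 so v_max = 39/2

d=195 v_max=39/2 a_max=3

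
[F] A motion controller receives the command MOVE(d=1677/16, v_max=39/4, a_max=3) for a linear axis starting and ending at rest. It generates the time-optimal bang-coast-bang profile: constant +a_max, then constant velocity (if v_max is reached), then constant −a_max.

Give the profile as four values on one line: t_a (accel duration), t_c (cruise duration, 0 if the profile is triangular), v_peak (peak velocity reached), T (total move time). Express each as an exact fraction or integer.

vₘ²/aₘ = (39/4)²/3 = 507/16
1677/16 ≥ 507/16 so v_max reached
t_a = (39/4)/3 = 13/4; v_peak = 39/4
d_cruise = 1677/16 − 507/16 = 585/8; t_c = (585/8)/(39/4) = 15/2
T = 2·13/4 + 15/2 = 14

t_a=13/4 t_c=15/2 v_peak=39/4 T=14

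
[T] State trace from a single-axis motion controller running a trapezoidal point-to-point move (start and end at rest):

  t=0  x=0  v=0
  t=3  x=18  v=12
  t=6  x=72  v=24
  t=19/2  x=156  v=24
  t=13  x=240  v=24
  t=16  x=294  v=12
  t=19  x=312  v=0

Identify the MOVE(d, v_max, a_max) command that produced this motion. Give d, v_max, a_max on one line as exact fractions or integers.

d=312 v_max=24 a_max=4

final state: t=19, x=312, v=0 → d = 312
a_max = (12−0)/(3−0) = 4
max v = 24 over t∈[6,13] → v_max = 24
check: 24·(6+7) = 312 ✓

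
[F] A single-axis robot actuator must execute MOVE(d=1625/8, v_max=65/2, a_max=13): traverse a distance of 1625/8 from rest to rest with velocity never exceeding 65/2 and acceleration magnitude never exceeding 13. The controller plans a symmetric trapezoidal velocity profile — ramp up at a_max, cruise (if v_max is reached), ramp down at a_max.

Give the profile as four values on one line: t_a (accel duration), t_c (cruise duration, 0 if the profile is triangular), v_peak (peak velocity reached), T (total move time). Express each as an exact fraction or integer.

t_a=5/2 t_c=15/4 v_peak=65/2 T=35/4

vₘ²/aₘ = (65/2)²/13 = 325/4
1625/8 ≥ 325/4 so v_max reached
t_a = (65/2)/13 = 5/2; v_peak = 65/2
d_cruise = 1625/8 − 325/4 = 975/8; t_c = (975/8)/(65/2) = 15/4
T = 2·5/2 + 15/4 = 35/4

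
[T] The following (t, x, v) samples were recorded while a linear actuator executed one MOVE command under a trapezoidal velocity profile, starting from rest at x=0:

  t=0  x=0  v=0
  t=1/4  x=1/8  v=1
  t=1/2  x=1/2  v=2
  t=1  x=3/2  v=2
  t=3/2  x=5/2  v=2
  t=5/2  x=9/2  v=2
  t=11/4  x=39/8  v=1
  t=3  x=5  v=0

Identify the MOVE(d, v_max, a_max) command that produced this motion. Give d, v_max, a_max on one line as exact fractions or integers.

final state: t=3, x=5, v=0 → d = 5
a_max = (1−0)/(1/4−0) = 4
max v = 2 over t∈[1/2,5/2] → v_max = 2
check: 2·(1/2+2) = 5 ✓

d=5 v_max=2 a_max=4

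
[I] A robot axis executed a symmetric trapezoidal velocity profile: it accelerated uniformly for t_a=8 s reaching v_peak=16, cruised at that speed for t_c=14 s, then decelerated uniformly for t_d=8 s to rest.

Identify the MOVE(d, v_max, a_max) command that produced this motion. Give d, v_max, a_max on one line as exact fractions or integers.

d=352 v_max=16 a_max=2

a_max = 16/8 = 2
d_a = ½·16·8 = 64; d_c = 16·14 = 224
d = 2·64 + 224 = 352
t_c = 14 > 0 ⇒ limit active, v_max = 16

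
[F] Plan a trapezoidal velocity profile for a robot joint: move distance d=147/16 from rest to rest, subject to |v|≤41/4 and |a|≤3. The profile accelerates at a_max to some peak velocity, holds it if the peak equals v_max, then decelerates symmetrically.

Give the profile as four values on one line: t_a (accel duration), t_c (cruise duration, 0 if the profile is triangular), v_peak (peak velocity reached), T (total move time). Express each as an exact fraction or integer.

t_a=7/4 t_c=0 v_peak=21/4 T=7/2

vₘ²/aₘ = (41/4)²/3 = 1681/48
147/16 < 1681/48 so t_c = 0
v_peak = √(147/16·3) = √(441/16) = 21/4
t_a = (21/4)/3 = 7/4; t_c = 0
T = 2·7/4 = 7/2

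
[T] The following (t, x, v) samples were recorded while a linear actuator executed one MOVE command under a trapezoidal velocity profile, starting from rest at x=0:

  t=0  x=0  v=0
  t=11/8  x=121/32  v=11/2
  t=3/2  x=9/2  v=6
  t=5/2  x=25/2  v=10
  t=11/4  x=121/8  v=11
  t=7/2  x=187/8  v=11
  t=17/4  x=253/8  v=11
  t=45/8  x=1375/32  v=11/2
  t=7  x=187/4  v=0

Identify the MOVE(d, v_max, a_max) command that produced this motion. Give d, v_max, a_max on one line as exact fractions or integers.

d=187/4 v_max=11 a_max=4

final state: t=7, x=187/4, v=0 → d = 187/4
a_max = (11/2−0)/(11/8−0) = 4
max v = 11 over t∈[11/4,17/4] → v_max = 11
check: 11·(11/4+3/2) = 187/4 ✓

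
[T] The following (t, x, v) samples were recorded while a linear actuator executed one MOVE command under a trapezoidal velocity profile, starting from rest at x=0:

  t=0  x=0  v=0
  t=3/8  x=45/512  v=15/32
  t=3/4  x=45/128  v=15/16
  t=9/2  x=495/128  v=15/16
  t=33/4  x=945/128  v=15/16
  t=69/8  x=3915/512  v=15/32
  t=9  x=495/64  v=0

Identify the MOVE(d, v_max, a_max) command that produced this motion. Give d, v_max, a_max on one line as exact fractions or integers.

final state: t=9, x=495/64, v=0 → d = 495/64
a_max = (15/32−0)/(3/8−0) = 5/4
max v = 15/16 over t∈[3/4,33/4] → v_max = 15/16
check: 15/16·(3/4+15/2) = 495/64 ✓

d=495/64 v_max=15/16 a_max=5/4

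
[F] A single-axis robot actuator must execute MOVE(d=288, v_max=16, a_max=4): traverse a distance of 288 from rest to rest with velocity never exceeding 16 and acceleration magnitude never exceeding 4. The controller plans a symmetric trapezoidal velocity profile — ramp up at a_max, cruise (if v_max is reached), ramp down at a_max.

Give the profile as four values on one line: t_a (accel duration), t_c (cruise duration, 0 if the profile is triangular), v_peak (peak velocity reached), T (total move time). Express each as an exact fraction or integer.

(v_max)²/a_max = 16²/4 = 64
288 ≥ 64 → trapezoidal
t_a = 16/4 = 4; v_peak = 16
d_cruise = 288 − 64 = 224; t_c = 224/16 = 14
T = 2·4 + 14 = 22

t_a=4 t_c=14 v_peak=16 T=22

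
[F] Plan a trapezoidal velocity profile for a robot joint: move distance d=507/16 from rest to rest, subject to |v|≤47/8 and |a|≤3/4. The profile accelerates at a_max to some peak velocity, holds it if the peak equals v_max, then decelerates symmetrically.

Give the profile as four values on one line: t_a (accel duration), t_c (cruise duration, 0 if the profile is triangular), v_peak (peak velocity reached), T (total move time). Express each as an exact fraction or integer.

t_a=13/2 t_c=0 v_peak=39/8 T=13

v_max²/a_max = (47/8)²/(3/4) = 2209/48
507/16 < 2209/48 → triangular
v_peak = √(507/16·3/4) = √(1521/64) = 39/8
t_a = (39/8)/(3/4) = 13/2; t_c = 0
T = 2·13/2 = 13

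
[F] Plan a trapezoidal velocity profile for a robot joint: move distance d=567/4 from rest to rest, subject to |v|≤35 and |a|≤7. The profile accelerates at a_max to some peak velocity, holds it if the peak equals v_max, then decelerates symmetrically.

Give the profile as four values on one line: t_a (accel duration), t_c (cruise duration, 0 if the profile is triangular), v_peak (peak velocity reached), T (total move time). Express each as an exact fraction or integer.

t_a=9/2 t_c=0 v_peak=63/2 T=9

vₘ²/aₘ = 35²/7 = 175
567/4 < 175 so t_c = 0
v_peak = √(567/4·7) = √(3969/4) = 63/2
t_a = (63/2)/7 = 9/2; t_c = 0
T = 2·9/2 = 9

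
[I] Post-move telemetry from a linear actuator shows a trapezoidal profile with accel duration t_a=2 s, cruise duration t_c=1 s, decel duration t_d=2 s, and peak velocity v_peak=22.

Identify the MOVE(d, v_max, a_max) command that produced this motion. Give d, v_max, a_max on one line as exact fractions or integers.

a_max = 22/2 = 11
d_a = ½·22·2 = 22; d_c = 22·1 = 22
d = 2·22 + 22 = 66
t_c = 1 > 0 → v_max = v_peak = 22

d=66 v_max=22 a_max=11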